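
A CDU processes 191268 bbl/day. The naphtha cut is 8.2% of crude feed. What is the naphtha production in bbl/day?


Crude throughput = 191268 bbl/day
Fraction yield = 8.2%
yield = throughput * fraction / 100
yield = 191268 * 8.2 / 100 = 15683.976

15683.976 bbl/day


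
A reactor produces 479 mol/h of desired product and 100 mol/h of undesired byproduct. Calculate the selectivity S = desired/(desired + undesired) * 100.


Selectivity = desired / (desired + undesired) * 100
Total products = 479 + 100 = 579 mol/h
S = 479 / 579 * 100
= 0.8273 * 100
= 82.73 %

82.73 %


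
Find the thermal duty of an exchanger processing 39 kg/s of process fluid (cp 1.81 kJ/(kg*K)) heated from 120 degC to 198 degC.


Q = m_dot * cp * delta_T
delta_T = 198 - 120 = 78 K
Q = 39 * 1.81 * 78
= 70.59 * 78
= 5506.02 kW

5506.02 kW


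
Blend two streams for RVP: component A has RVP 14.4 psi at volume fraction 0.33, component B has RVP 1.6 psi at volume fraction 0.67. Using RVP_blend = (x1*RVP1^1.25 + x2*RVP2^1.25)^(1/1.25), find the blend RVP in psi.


Chevron index: RVP_blend = (sum xi*RVPi^1.25)^(1/1.25)
RVP^1.25 terms: 0.33 * 14.4^1.25 + 0.67 * 1.6^1.25 = 10.4626
RVP_blend = 10.4626^(1/1.25) = 6.542

6.542 psi


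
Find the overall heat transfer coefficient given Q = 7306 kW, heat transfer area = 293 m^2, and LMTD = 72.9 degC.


From Q = U*A*LMTD, U = Q / (A * LMTD)
U = 7306 / (293 * 72.9) = 7306 / 21359.7 = 0.3420

0.3420 kW/(m^2*K)


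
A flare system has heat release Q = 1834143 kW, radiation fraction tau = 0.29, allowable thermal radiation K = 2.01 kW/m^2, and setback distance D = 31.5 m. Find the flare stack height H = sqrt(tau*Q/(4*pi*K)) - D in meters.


tau*Q/(4*pi*K) = 0.29 * 1834143 / (4 * pi * 2.01) = 21058.4
sqrt(21058.4) = 145.115
H = 145.115 - 31.5 = 113.6

113.6 m


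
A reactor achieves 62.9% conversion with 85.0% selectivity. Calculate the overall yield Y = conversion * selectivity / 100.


Overall yield = conversion (%) * selectivity (%) / 100
Conversion = 62.9%, Selectivity = 85.0%
Y = 62.9 * 85.0 / 100
= 53.465 %

53.465 %


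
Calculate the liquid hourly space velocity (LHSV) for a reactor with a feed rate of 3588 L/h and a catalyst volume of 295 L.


LHSV = volumetric feed rate / catalyst volume
= 3588 L/h / 295 L
= 12.16 h^-1

12.16 h^-1


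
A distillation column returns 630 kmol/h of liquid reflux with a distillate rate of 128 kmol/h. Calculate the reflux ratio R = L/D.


Reflux ratio definition: R = L / D (liquid returned / distillate withdrawn)
L = 630 kmol/h, D = 128 kmol/h
R = 630 / 128 = 4.922

4.922


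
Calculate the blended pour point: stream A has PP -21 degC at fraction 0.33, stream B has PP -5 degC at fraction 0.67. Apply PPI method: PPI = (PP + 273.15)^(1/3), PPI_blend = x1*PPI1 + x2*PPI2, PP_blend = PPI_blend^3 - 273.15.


PPI_1 = (-21 + 273.15)^(1/3) = 6.317613
PPI_2 = (-5 + 273.15)^(1/3) = 6.448508
PPI_blend = 0.33 * 6.317613 + 0.67 * 6.448508 = 6.405313
PP_blend = 6.405313^3 - 273.15 = 262.7974 - 273.15 = -10.35

-10.35 degC


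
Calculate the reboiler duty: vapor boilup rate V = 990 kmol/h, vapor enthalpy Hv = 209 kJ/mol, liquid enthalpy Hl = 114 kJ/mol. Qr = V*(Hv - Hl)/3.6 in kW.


Qr = 990 * (209 - 114) / 3.6 = 990 * 95 / 3.6 = 26120

26120 kW


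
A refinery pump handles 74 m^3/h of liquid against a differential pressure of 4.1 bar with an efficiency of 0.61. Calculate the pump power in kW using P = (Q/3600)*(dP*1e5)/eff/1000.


Q = 74 / 3600 = 0.0205556 m^3/s
P = 0.0205556 * (4.1 * 1e5) / 0.61 / 1000 = 13.82

13.82 kW


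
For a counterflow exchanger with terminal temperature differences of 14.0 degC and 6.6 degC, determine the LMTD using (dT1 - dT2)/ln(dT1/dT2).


LMTD = (dT1 - dT2) / ln(dT1/dT2)
= (14.0 - 6.6) / ln(14.0 / 6.6) = 7.4 / 0.751988 = 9.841

9.841 degC


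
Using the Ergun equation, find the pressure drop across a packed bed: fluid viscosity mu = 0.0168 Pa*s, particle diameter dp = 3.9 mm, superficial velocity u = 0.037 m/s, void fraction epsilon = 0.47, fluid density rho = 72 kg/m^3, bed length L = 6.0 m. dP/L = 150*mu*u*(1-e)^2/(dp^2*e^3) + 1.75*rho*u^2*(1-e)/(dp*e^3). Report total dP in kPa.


dp = 3.9 mm = 0.0039 m
Viscous term = 150*0.0168*0.037*(1-0.47)^2 / (0.0039^2*0.47^3) = 16585.6
Inertial term = 1.75*72*0.037^2*(1-0.47) / (0.0039*0.47^3) = 225.783
dP/L = 16585.6 + 225.783 = 16811.4 Pa/m
dP = 16811.4 * 6.0 / 1000 = 100.9 kPa

100.9 kPa


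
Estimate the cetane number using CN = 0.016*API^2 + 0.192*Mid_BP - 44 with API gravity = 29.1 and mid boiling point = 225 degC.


CN = 0.016 * 29.1^2 + 0.192 * 225 - 44
CN = 13.54896 + 43.2 - 44 = 12.74896

12.74896


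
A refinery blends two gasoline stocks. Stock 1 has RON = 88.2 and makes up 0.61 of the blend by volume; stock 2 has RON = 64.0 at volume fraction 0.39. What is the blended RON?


Linear blending: RON_blend = sum(vi * RONi)
Contribution 1: 0.61 * 88.2 = 53.802
Contribution 2: 0.39 * 64.0 = 24.96
RON_blend = 53.802 + 24.96 = 78.762

78.762


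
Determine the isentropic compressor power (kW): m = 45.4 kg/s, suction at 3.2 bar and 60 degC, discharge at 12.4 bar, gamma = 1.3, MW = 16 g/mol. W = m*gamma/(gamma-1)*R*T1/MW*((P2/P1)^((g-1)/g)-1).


Isentropic work: W = m*(gamma/(gamma-1))*(R*T1/MW)*((P2/P1)^((gamma-1)/gamma) - 1)
T1 = 60 + 273.15 = 333.15 K
Pressure ratio = 12.4 / 3.2 = 3.875
Exponent = (1.3 - 1)/1.3 = 0.230769
(P2/P1)^exp - 1 = 3.875^0.230769 - 1 = 0.366957
W = 45.4 * 1.3 / 0.3 * 8.314 * 333.15 / 16 * 0.366957 = 12500

12500 kW


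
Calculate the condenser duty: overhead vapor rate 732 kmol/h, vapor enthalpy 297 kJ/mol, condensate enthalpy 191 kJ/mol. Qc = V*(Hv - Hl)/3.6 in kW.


Qc = 732 * (297 - 191) / 3.6 = 732 * 106 / 3.6 = 21550

21550 kW


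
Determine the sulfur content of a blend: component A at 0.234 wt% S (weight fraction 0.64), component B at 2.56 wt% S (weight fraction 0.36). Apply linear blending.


Linear sulfur blending: S_blend = x1*S1 + x2*S2
Contribution 1: 0.64 * 0.234 = 0.14976 wt%
Contribution 2: 0.36 * 2.56 = 0.9216 wt%
S_blend = 0.14976 + 0.9216 = 1.07136

1.07136 wt%


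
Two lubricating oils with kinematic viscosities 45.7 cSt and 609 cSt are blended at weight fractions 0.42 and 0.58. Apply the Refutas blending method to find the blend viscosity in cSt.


Refutas method: VBN_i = 14.534*ln(ln(visc_i + 0.8)) + 10.975, blended linearly by mass fraction; since VBN is linear in VBI_i = ln(ln(visc_i + 0.8)) and the fractions sum to 1, blend VBI directly: visc = exp(exp(VBI_blend)) - 0.8
VBI_1 = ln(ln(45.7 + 0.8)) = 1.34533
VBI_2 = ln(ln(609 + 0.8)) = 1.85835
VBI_blend = 0.42 * 1.34533 + 0.58 * 1.85835 = 1.64288
visc_blend = exp(exp(1.64288)) - 0.8 = 175.1

175.1 cSt


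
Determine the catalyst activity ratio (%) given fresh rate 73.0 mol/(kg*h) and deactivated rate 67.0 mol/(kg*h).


Activity (%) = (rate_used / rate_fresh) * 100
rate_used = 67.0, rate_fresh = 73.0
= (67.0 / 73.0) * 100
= 0.9178 * 100 = 91.78

91.78 %


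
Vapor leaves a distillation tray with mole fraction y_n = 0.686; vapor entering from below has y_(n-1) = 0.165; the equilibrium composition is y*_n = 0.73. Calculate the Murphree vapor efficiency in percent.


Murphree vapor efficiency: EMV = (y_n - y_(n-1)) / (y*_n - y_(n-1)) * 100
EMV = (0.686 - 0.165) / (0.73 - 0.165) * 100 = 0.521 / 0.565 * 100 = 92.21

92.21 %


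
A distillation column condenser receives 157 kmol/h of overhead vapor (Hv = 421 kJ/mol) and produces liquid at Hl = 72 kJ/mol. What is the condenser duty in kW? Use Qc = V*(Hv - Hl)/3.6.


Qc = 157 * (421 - 72) / 3.6 = 157 * 349 / 3.6 = 15220

15220 kW


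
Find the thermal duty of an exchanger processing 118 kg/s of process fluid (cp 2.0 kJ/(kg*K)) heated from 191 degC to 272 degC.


Q = m_dot * cp * delta_T
delta_T = 272 - 191 = 81 K
Q = 118 * 2.0 * 81
= 236 * 81
= 19116 kW

19116 kW


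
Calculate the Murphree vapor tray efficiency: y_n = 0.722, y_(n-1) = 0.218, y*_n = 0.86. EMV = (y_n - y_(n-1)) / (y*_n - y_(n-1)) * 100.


Murphree vapor efficiency: EMV = (y_n - y_(n-1)) / (y*_n - y_(n-1)) * 100
EMV = (0.722 - 0.218) / (0.86 - 0.218) * 100 = 0.504 / 0.642 * 100 = 78.50

78.50 %


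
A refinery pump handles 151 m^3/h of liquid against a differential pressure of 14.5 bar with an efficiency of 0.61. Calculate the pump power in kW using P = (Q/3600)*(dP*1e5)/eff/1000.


Q = 151 / 3600 = 0.0419444 m^3/s
P = 0.0419444 * (14.5 * 1e5) / 0.61 / 1000 = 99.70

99.70 kW


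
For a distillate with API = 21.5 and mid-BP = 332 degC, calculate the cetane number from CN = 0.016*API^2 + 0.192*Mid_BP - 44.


CN = 0.016 * 21.5^2 + 0.192 * 332 - 44
CN = 7.396 + 63.744 - 44 = 27.14

27.14


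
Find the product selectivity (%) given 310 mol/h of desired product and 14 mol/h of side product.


Selectivity = desired / (desired + undesired) * 100
Total products = 310 + 14 = 324 mol/h
S = 310 / 324 * 100
= 0.9568 * 100
= 95.68 %

95.68 %


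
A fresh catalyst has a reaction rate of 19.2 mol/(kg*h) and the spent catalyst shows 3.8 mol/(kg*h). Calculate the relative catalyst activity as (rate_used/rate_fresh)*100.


Activity (%) = (rate_used / rate_fresh) * 100
rate_used = 3.8, rate_fresh = 19.2
= (3.8 / 19.2) * 100
= 0.1979 * 100 = 19.79

19.79 %


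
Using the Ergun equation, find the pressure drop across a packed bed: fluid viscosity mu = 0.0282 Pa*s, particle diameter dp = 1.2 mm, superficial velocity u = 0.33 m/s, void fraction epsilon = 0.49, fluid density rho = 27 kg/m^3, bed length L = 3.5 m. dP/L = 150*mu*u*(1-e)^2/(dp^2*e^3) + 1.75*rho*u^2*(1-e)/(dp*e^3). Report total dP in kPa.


dp = 1.2 mm = 0.0012 m
Viscous term = 150*0.0282*0.33*(1-0.49)^2 / (0.0012^2*0.49^3) = 2143110
Inertial term = 1.75*27*0.33^2*(1-0.49) / (0.0012*0.49^3) = 18587.9
dP/L = 2143110 + 18587.9 = 2161700 Pa/m
dP = 2161700 * 3.5 / 1000 = 7566 kPa

7566 kPa


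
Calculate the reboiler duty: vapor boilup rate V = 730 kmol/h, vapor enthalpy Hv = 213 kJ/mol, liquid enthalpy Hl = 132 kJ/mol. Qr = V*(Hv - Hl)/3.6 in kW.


Qr = 730 * (213 - 132) / 3.6 = 730 * 81 / 3.6 = 16420

16420 kW


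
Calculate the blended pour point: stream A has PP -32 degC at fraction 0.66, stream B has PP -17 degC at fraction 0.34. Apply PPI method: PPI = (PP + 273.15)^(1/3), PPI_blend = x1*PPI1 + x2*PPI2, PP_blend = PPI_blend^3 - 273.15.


PPI_1 = (-32 + 273.15)^(1/3) = 6.224375
PPI_2 = (-17 + 273.15)^(1/3) = 6.350844
PPI_blend = 0.66 * 6.224375 + 0.34 * 6.350844 = 6.267374
PP_blend = 6.267374^3 - 273.15 = 246.1823 - 273.15 = -26.97

-26.97 degC


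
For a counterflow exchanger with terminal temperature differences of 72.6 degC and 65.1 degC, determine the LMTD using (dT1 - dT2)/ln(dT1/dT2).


LMTD = (dT1 - dT2) / ln(dT1/dT2)
= (72.6 - 65.1) / ln(72.6 / 65.1) = 7.5 / 0.10904 = 68.78

68.78 degC


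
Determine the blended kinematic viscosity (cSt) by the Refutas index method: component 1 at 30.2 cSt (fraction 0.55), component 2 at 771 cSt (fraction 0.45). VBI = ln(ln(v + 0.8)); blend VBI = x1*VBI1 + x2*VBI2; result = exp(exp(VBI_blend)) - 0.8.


Refutas method: VBN_i = 14.534*ln(ln(visc_i + 0.8)) + 10.975, blended linearly by mass fraction; since VBN is linear in VBI_i = ln(ln(visc_i + 0.8)) and the fractions sum to 1, blend VBI directly: visc = exp(exp(VBI_blend)) - 0.8
VBI_1 = ln(ln(30.2 + 0.8)) = 1.23372
VBI_2 = ln(ln(771 + 0.8)) = 1.89443
VBI_blend = 0.55 * 1.23372 + 0.45 * 1.89443 = 1.53104
visc_blend = exp(exp(1.53104)) - 0.8 = 101.0

101.0 cSt


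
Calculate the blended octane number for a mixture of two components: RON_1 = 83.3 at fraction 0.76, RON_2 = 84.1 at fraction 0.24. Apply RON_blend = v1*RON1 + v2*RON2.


Linear blending: RON_blend = sum(vi * RONi)
Contribution 1: 0.76 * 83.3 = 63.308
Contribution 2: 0.24 * 84.1 = 20.184
RON_blend = 63.308 + 20.184 = 83.492

83.492


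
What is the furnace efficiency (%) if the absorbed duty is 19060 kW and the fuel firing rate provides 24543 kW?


Furnace efficiency = Q_absorbed / Q_fuel * 100
= 19060 / 24543 * 100 = 77.66

77.66 %


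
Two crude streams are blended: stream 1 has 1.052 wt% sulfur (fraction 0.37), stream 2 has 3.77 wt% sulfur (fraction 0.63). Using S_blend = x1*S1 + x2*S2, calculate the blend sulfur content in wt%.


Linear sulfur blending: S_blend = x1*S1 + x2*S2
Contribution 1: 0.37 * 1.052 = 0.38924 wt%
Contribution 2: 0.63 * 3.77 = 2.3751 wt%
S_blend = 0.38924 + 2.3751 = 2.76434

2.76434 wt%


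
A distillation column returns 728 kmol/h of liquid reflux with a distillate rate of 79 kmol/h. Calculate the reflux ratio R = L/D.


Reflux ratio definition: R = L / D (liquid returned / distillate withdrawn)
L = 728 kmol/h, D = 79 kmol/h
R = 728 / 79 = 9.215

9.215


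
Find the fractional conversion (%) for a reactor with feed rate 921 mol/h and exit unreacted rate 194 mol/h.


X = (F_in - F_out) / F_in * 100
Moles reacted = 921 - 194 = 727
X = 727 / 921 * 100
= 0.7894 * 100
= 78.94 %

78.94 %


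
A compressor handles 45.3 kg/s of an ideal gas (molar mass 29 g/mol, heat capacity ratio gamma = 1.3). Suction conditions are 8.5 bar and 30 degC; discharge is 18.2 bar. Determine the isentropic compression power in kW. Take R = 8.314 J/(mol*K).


Isentropic work: W = m*(gamma/(gamma-1))*(R*T1/MW)*((P2/P1)^((gamma-1)/gamma) - 1)
T1 = 30 + 273.15 = 303.15 K
Pressure ratio = 18.2 / 8.5 = 2.14118
Exponent = (1.3 - 1)/1.3 = 0.230769
(P2/P1)^exp - 1 = 2.14118^0.230769 - 1 = 0.192078
W = 45.3 * 1.3 / 0.3 * 8.314 * 303.15 / 29 * 0.192078 = 3277

3277 kW


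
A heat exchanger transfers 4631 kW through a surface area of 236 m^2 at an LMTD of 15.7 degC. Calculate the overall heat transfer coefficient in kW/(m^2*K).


From Q = U*A*LMTD, U = Q / (A * LMTD)
U = 4631 / (236 * 15.7) = 4631 / 3705.2 = 1.250

1.250 kW/(m^2*K)


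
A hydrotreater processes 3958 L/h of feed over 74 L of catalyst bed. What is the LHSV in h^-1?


LHSV = volumetric feed rate / catalyst volume
= 3958 L/h / 74 L
= 53.49 h^-1

53.49 h^-1


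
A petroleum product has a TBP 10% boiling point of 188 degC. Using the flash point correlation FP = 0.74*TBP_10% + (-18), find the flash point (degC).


FP = 0.74 * 188 + (-18) = 121.12

121.12 degC


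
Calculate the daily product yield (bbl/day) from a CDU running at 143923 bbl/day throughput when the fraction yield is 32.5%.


Crude throughput = 143923 bbl/day
Fraction yield = 32.5%
yield = throughput * fraction / 100
yield = 143923 * 32.5 / 100 = 46774.975

46774.975 bbl/day


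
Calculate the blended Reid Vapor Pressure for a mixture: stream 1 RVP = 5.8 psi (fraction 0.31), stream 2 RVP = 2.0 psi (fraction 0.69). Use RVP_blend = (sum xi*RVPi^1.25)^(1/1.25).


Chevron index: RVP_blend = (sum xi*RVPi^1.25)^(1/1.25)
RVP^1.25 terms: 0.31 * 5.8^1.25 + 0.69 * 2.0^1.25 = 4.43138
RVP_blend = 4.43138^(1/1.25) = 3.290

3.290 psi


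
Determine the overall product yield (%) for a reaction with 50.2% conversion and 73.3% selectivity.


Overall yield = conversion (%) * selectivity (%) / 100
Conversion = 50.2%, Selectivity = 73.3%
Y = 50.2 * 73.3 / 100
= 36.7966 %

36.7966 %


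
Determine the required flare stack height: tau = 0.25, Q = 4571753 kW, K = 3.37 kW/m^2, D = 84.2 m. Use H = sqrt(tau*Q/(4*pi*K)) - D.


tau*Q/(4*pi*K) = 0.25 * 4571753 / (4 * pi * 3.37) = 26988.8
sqrt(26988.8) = 164.283
H = 164.283 - 84.2 = 80.08

80.08 m


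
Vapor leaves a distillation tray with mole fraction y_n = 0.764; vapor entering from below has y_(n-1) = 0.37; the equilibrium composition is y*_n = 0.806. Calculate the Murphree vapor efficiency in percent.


Murphree vapor efficiency: EMV = (y_n - y_(n-1)) / (y*_n - y_(n-1)) * 100
EMV = (0.764 - 0.37) / (0.806 - 0.37) * 100 = 0.394 / 0.436 * 100 = 90.37

90.37 %


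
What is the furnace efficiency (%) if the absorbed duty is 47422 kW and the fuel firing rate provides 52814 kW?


Furnace efficiency = Q_absorbed / Q_fuel * 100
= 47422 / 52814 * 100 = 89.79

89.79 %


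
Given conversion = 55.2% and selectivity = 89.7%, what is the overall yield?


Overall yield = conversion (%) * selectivity (%) / 100
Conversion = 55.2%, Selectivity = 89.7%
Y = 55.2 * 89.7 / 100
= 49.5144 %

49.5144 %


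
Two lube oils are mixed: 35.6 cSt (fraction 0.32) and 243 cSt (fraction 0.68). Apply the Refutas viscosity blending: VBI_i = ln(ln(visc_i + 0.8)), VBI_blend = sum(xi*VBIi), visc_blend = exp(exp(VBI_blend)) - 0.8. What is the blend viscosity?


Refutas method: VBN_i = 14.534*ln(ln(visc_i + 0.8)) + 10.975, blended linearly by mass fraction; since VBN is linear in VBI_i = ln(ln(visc_i + 0.8)) and the fractions sum to 1, blend VBI directly: visc = exp(exp(VBI_blend)) - 0.8
VBI_1 = ln(ln(35.6 + 0.8)) = 1.27942
VBI_2 = ln(ln(243 + 0.8)) = 1.70408
VBI_blend = 0.32 * 1.27942 + 0.68 * 1.70408 = 1.56819
visc_blend = exp(exp(1.56819)) - 0.8 = 120.5

120.5 cSt


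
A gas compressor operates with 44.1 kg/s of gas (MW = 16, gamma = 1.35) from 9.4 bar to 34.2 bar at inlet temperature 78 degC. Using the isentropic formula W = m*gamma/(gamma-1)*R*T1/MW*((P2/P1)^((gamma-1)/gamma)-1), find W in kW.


Isentropic work: W = m*(gamma/(gamma-1))*(R*T1/MW)*((P2/P1)^((gamma-1)/gamma) - 1)
T1 = 78 + 273.15 = 351.15 K
Pressure ratio = 34.2 / 9.4 = 3.6383
Exponent = (1.35 - 1)/1.35 = 0.259259
(P2/P1)^exp - 1 = 3.6383^0.259259 - 1 = 0.397713
W = 44.1 * 1.35 / 0.35 * 8.314 * 351.15 / 16 * 0.397713 = 12340

12340 kW


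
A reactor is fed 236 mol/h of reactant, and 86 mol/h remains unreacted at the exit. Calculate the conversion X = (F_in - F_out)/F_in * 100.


X = (F_in - F_out) / F_in * 100
Moles reacted = 236 - 86 = 150
X = 150 / 236 * 100
= 0.6356 * 100
= 63.56 %

63.56 %


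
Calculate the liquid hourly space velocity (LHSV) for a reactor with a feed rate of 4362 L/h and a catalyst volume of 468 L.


LHSV = volumetric feed rate / catalyst volume
= 4362 L/h / 468 L
= 9.321 h^-1

9.321 h^-1


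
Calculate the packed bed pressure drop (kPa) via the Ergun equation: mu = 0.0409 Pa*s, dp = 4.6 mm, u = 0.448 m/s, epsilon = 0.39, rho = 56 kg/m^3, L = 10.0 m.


dp = 4.6 mm = 0.0046 m
Viscous term = 150*0.0409*0.448*(1-0.39)^2 / (0.0046^2*0.39^3) = 814785
Inertial term = 1.75*56*0.448^2*(1-0.39) / (0.0046*0.39^3) = 43970.4
dP/L = 814785 + 43970.4 = 858755 Pa/m
dP = 858755 * 10.0 / 1000 = 8588 kPa

8588 kPa


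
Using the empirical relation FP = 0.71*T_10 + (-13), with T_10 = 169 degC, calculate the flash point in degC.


FP = 0.71 * 169 + (-13) = 106.99

106.99 degC


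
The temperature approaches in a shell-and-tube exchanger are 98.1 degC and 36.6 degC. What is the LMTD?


LMTD = (dT1 - dT2) / ln(dT1/dT2)
= (98.1 - 36.6) / ln(98.1 / 36.6) = 61.5 / 0.985939 = 62.38

62.38 degC


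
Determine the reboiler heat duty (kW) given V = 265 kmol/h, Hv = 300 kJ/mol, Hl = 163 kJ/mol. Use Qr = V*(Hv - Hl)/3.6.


Qr = 265 * (300 - 163) / 3.6 = 265 * 137 / 3.6 = 10080

10080 kW


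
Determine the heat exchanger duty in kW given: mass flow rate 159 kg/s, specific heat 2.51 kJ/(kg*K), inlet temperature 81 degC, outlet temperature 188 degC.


Q = m_dot * cp * delta_T
delta_T = 188 - 81 = 107 K
Q = 159 * 2.51 * 107
= 399.09 * 107
= 42702.63 kW

42702.63 kW


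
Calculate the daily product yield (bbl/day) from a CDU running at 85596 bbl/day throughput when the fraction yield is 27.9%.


Crude throughput = 85596 bbl/day
Fraction yield = 27.9%
yield = throughput * fraction / 100
yield = 85596 * 27.9 / 100 = 23881.284

23881.284 bbl/day


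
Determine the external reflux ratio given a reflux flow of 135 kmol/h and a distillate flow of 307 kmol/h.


Reflux ratio definition: R = L / D (liquid returned / distillate withdrawn)
L = 135 kmol/h, D = 307 kmol/h
R = 135 / 307 = 0.4397

0.4397


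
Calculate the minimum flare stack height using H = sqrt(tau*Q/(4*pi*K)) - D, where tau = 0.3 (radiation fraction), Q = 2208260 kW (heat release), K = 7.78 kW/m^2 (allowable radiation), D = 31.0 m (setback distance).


tau*Q/(4*pi*K) = 0.3 * 2208260 / (4 * pi * 7.78) = 6776.13
sqrt(6776.13) = 82.3173
H = 82.3173 - 31.0 = 51.32

51.32 m


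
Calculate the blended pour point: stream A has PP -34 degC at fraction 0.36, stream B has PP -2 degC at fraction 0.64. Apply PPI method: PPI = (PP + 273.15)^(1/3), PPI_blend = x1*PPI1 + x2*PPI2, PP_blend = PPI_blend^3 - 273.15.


PPI_1 = (-34 + 273.15)^(1/3) = 6.20712
PPI_2 = (-2 + 273.15)^(1/3) = 6.472467
PPI_blend = 0.36 * 6.20712 + 0.64 * 6.472467 = 6.376942
PP_blend = 6.376942^3 - 273.15 = 259.3208 - 273.15 = -13.83

-13.83 degC


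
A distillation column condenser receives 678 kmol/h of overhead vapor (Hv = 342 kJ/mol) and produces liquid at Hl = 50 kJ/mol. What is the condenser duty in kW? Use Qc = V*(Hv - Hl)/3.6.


Qc = 678 * (342 - 50) / 3.6 = 678 * 292 / 3.6 = 54990

54990 kW


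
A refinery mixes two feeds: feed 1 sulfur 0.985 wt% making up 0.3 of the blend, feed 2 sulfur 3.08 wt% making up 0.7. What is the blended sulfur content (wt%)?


Linear sulfur blending: S_blend = x1*S1 + x2*S2
Contribution 1: 0.3 * 0.985 = 0.2955 wt%
Contribution 2: 0.7 * 3.08 = 2.156 wt%
S_blend = 0.2955 + 2.156 = 2.4515

2.4515 wt%


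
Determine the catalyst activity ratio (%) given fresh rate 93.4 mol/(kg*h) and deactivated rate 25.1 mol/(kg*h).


Activity (%) = (rate_used / rate_fresh) * 100
rate_used = 25.1, rate_fresh = 93.4
= (25.1 / 93.4) * 100
= 0.2687 * 100 = 26.87

26.87 %


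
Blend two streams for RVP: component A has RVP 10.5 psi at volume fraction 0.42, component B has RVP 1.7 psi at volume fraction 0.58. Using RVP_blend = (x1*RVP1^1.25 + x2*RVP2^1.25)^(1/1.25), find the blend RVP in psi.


Chevron index: RVP_blend = (sum xi*RVPi^1.25)^(1/1.25)
RVP^1.25 terms: 0.42 * 10.5^1.25 + 0.58 * 1.7^1.25 = 9.06433
RVP_blend = 9.06433^(1/1.25) = 5.833

5.833 psi


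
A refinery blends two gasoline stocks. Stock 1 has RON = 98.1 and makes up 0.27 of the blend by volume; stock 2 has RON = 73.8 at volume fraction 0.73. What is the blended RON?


Linear blending: RON_blend = sum(vi * RONi)
Contribution 1: 0.27 * 98.1 = 26.487
Contribution 2: 0.73 * 73.8 = 53.874
RON_blend = 26.487 + 53.874 = 80.361

80.361


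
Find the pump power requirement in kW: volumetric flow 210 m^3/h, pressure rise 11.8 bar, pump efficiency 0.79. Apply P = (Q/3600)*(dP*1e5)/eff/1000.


Q = 210 / 3600 = 0.0583333 m^3/s
P = 0.0583333 * (11.8 * 1e5) / 0.79 / 1000 = 87.13

87.13 kW


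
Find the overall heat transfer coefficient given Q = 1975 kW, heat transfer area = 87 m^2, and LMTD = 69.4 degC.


From Q = U*A*LMTD, U = Q / (A * LMTD)
U = 1975 / (87 * 69.4) = 1975 / 6037.8 = 0.3271

0.3271 kW/(m^2*K)


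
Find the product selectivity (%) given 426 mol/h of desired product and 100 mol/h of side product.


Selectivity = desired / (desired + undesired) * 100
Total products = 426 + 100 = 526 mol/h
S = 426 / 526 * 100
= 0.8099 * 100
= 80.99 %

80.99 %


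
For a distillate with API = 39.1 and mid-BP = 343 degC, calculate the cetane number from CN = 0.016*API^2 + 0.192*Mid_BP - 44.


CN = 0.016 * 39.1^2 + 0.192 * 343 - 44
CN = 24.46096 + 65.856 - 44 = 46.31696

46.31696


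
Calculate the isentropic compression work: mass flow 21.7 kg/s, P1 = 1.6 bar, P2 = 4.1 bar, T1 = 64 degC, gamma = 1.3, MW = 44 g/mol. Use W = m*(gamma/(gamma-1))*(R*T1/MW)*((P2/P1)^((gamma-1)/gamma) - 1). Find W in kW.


Isentropic work: W = m*(gamma/(gamma-1))*(R*T1/MW)*((P2/P1)^((gamma-1)/gamma) - 1)
T1 = 64 + 273.15 = 337.15 K
Pressure ratio = 4.1 / 1.6 = 2.5625
Exponent = (1.3 - 1)/1.3 = 0.230769
(P2/P1)^exp - 1 = 2.5625^0.230769 - 1 = 0.24253
W = 21.7 * 1.3 / 0.3 * 8.314 * 337.15 / 44 * 0.24253 = 1453

1453 kW


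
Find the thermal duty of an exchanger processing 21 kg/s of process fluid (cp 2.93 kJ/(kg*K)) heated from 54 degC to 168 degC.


Q = m_dot * cp * delta_T
delta_T = 168 - 54 = 114 K
Q = 21 * 2.93 * 114
= 61.53 * 114
= 7014.42 kW

7014.42 kW


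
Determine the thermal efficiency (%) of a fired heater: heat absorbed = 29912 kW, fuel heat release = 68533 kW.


Furnace efficiency = Q_absorbed / Q_fuel * 100
= 29912 / 68533 * 100 = 43.65

43.65 %


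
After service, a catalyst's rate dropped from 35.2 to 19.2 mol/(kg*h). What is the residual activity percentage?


Activity (%) = (rate_used / rate_fresh) * 100
rate_used = 19.2, rate_fresh = 35.2
= (19.2 / 35.2) * 100
= 0.5455 * 100 = 54.55

54.55 %


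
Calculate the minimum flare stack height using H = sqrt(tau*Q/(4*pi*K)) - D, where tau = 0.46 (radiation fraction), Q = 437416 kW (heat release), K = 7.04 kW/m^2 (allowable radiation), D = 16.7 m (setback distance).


tau*Q/(4*pi*K) = 0.46 * 437416 / (4 * pi * 7.04) = 2274.42
sqrt(2274.42) = 47.6909
H = 47.6909 - 16.7 = 30.99

30.99 m


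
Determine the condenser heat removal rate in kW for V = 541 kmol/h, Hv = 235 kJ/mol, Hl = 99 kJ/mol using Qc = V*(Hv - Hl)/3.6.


Qc = 541 * (235 - 99) / 3.6 = 541 * 136 / 3.6 = 20440

20440 kW


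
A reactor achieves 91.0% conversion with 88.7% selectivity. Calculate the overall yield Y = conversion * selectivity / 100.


Overall yield = conversion (%) * selectivity (%) / 100
Conversion = 91.0%, Selectivity = 88.7%
Y = 91.0 * 88.7 / 100
= 80.717 %

80.717 %


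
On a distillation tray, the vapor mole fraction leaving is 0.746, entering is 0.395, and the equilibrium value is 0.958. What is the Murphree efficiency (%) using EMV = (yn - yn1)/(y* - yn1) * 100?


Murphree vapor efficiency: EMV = (y_n - y_(n-1)) / (y*_n - y_(n-1)) * 100
EMV = (0.746 - 0.395) / (0.958 - 0.395) * 100 = 0.351 / 0.563 * 100 = 62.34

62.34 %


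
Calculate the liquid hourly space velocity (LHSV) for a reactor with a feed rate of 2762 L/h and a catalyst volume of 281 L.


LHSV = volumetric feed rate / catalyst volume
= 2762 L/h / 281 L
= 9.829 h^-1

9.829 h^-1


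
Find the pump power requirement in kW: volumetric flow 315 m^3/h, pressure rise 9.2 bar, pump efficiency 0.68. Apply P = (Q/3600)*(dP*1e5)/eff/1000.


Q = 315 / 3600 = 0.0875 m^3/s
P = 0.0875 * (9.2 * 1e5) / 0.68 / 1000 = 118.4

118.4 kW


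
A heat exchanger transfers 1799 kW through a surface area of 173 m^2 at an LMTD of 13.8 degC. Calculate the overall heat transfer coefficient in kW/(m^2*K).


From Q = U*A*LMTD, U = Q / (A * LMTD)
U = 1799 / (173 * 13.8) = 1799 / 2387.4 = 0.7535

0.7535 kW/(m^2*K)


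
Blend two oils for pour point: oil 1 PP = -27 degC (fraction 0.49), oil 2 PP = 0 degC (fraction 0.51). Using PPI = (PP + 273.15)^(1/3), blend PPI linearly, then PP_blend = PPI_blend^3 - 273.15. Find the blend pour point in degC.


PPI_1 = (-27 + 273.15)^(1/3) = 6.2671
PPI_2 = (0 + 273.15)^(1/3) = 6.488342
PPI_blend = 0.49 * 6.2671 + 0.51 * 6.488342 = 6.379933
PP_blend = 6.379933^3 - 273.15 = 259.6859 - 273.15 = -13.46

-13.46 degC


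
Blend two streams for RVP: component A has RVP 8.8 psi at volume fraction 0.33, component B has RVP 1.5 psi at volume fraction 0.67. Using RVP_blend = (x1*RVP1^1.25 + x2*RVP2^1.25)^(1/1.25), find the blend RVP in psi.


Chevron index: RVP_blend = (sum xi*RVPi^1.25)^(1/1.25)
RVP^1.25 terms: 0.33 * 8.8^1.25 + 0.67 * 1.5^1.25 = 6.11391
RVP_blend = 6.11391^(1/1.25) = 4.257

4.257 psi


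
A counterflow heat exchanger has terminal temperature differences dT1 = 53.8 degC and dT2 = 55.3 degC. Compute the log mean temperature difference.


LMTD = (dT1 - dT2) / ln(dT1/dT2)
= (53.8 - 55.3) / ln(53.8 / 55.3) = -1.5 / -0.0274994 = 54.55

54.55 degC


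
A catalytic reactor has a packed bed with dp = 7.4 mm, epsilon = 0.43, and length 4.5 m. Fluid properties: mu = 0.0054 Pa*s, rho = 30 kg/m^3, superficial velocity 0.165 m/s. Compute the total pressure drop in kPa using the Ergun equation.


dp = 7.4 mm = 0.0074 m
Viscous term = 150*0.0054*0.165*(1-0.43)^2 / (0.0074^2*0.43^3) = 9973.55
Inertial term = 1.75*30*0.165^2*(1-0.43) / (0.0074*0.43^3) = 1384.73
dP/L = 9973.55 + 1384.73 = 11358.3 Pa/m
dP = 11358.3 * 4.5 / 1000 = 51.11 kPa

51.11 kPa


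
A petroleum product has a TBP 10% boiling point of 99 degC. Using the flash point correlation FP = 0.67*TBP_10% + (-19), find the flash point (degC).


FP = 0.67 * 99 + (-19) = 47.33

47.33 degC


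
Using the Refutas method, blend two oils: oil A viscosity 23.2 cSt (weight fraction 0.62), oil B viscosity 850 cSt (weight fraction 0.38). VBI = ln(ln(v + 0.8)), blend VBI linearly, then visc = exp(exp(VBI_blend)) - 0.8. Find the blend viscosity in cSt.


Refutas method: VBN_i = 14.534*ln(ln(visc_i + 0.8)) + 10.975, blended linearly by mass fraction; since VBN is linear in VBI_i = ln(ln(visc_i + 0.8)) and the fractions sum to 1, blend VBI directly: visc = exp(exp(VBI_blend)) - 0.8
VBI_1 = ln(ln(23.2 + 0.8)) = 1.15627
VBI_2 = ln(ln(850 + 0.8)) = 1.90898
VBI_blend = 0.62 * 1.15627 + 0.38 * 1.90898 = 1.4423
visc_blend = exp(exp(1.4423)) - 0.8 = 67.95

67.95 cSt


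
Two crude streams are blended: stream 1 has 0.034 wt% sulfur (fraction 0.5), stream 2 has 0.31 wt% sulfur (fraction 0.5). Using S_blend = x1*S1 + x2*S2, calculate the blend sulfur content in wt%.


Linear sulfur blending: S_blend = x1*S1 + x2*S2
Contribution 1: 0.5 * 0.034 = 0.017 wt%
Contribution 2: 0.5 * 0.31 = 0.155 wt%
S_blend = 0.017 + 0.155 = 0.172

0.172 wt%


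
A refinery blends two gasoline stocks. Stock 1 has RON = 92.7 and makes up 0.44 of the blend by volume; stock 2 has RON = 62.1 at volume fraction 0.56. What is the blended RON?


Linear blending: RON_blend = sum(vi * RONi)
Contribution 1: 0.44 * 92.7 = 40.788
Contribution 2: 0.56 * 62.1 = 34.776
RON_blend = 40.788 + 34.776 = 75.564

75.564


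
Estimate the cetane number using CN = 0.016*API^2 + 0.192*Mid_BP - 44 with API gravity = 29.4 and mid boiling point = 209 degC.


CN = 0.016 * 29.4^2 + 0.192 * 209 - 44
CN = 13.82976 + 40.128 - 44 = 9.95776

9.95776


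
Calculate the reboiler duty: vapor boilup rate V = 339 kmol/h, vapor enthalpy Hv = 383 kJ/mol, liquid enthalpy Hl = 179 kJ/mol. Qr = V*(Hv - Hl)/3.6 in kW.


Qr = 339 * (383 - 179) / 3.6 = 339 * 204 / 3.6 = 19210

19210 kW


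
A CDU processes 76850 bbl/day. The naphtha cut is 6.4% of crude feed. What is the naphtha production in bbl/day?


Crude throughput = 76850 bbl/day
Fraction yield = 6.4%
yield = throughput * fraction / 100
yield = 76850 * 6.4 / 100 = 4918.4

4918.4 bbl/day


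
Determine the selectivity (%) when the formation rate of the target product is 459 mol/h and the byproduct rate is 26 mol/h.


Selectivity = desired / (desired + undesired) * 100
Total products = 459 + 26 = 485 mol/h
S = 459 / 485 * 100
= 0.9464 * 100
= 94.64 %

94.64 %


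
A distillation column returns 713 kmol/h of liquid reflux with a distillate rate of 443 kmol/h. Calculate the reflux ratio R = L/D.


Reflux ratio definition: R = L / D (liquid returned / distillate withdrawn)
L = 713 kmol/h, D = 443 kmol/h
R = 713 / 443 = 1.609

1.609


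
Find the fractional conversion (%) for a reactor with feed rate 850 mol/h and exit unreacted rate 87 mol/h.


X = (F_in - F_out) / F_in * 100
Moles reacted = 850 - 87 = 763
X = 763 / 850 * 100
= 0.8976 * 100
= 89.76 %

89.76 %


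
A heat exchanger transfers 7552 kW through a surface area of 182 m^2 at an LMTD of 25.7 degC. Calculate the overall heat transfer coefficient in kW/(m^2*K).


From Q = U*A*LMTD, U = Q / (A * LMTD)
U = 7552 / (182 * 25.7) = 7552 / 4677.4 = 1.615

1.615 kW/(m^2*K)


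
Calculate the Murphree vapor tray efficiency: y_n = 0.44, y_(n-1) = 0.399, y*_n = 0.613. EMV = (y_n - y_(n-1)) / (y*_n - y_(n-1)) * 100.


Murphree vapor efficiency: EMV = (y_n - y_(n-1)) / (y*_n - y_(n-1)) * 100
EMV = (0.44 - 0.399) / (0.613 - 0.399) * 100 = 0.041 / 0.214 * 100 = 19.16

19.16 %


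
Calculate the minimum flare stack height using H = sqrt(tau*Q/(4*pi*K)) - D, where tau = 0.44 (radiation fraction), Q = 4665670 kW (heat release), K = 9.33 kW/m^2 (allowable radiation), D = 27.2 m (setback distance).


tau*Q/(4*pi*K) = 0.44 * 4665670 / (4 * pi * 9.33) = 17509.6
sqrt(17509.6) = 132.324
H = 132.324 - 27.2 = 105.1

105.1 m


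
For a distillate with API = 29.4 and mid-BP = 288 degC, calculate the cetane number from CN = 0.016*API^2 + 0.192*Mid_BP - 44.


CN = 0.016 * 29.4^2 + 0.192 * 288 - 44
CN = 13.82976 + 55.296 - 44 = 25.12576

25.12576


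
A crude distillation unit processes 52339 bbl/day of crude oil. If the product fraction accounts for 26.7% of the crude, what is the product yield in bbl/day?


Crude throughput = 52339 bbl/day
Fraction yield = 26.7%
yield = throughput * fraction / 100
yield = 52339 * 26.7 / 100 = 13974.513

13974.513 bbl/day


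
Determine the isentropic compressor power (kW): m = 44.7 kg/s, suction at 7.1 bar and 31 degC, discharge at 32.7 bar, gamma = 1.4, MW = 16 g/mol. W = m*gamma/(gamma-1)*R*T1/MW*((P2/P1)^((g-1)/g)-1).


Isentropic work: W = m*(gamma/(gamma-1))*(R*T1/MW)*((P2/P1)^((gamma-1)/gamma) - 1)
T1 = 31 + 273.15 = 304.15 K
Pressure ratio = 32.7 / 7.1 = 4.60563
Exponent = (1.4 - 1)/1.4 = 0.285714
(P2/P1)^exp - 1 = 4.60563^0.285714 - 1 = 0.547074
W = 44.7 * 1.4 / 0.4 * 8.314 * 304.15 / 16 * 0.547074 = 13530

13530 kW


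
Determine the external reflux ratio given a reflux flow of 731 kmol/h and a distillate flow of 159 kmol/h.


Reflux ratio definition: R = L / D (liquid returned / distillate withdrawn)
L = 731 kmol/h, D = 159 kmol/h
R = 731 / 159 = 4.597

4.597


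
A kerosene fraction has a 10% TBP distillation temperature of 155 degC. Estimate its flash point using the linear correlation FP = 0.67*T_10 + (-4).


FP = 0.67 * 155 + (-4) = 99.85

99.85 degC


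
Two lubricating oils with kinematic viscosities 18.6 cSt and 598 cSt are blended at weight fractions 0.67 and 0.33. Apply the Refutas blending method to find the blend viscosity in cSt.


Refutas method: VBN_i = 14.534*ln(ln(visc_i + 0.8)) + 10.975, blended linearly by mass fraction; since VBN is linear in VBI_i = ln(ln(visc_i + 0.8)) and the fractions sum to 1, blend VBI directly: visc = exp(exp(VBI_blend)) - 0.8
VBI_1 = ln(ln(18.6 + 0.8)) = 1.08697
VBI_2 = ln(ln(598 + 0.8)) = 1.85551
VBI_blend = 0.67 * 1.08697 + 0.33 * 1.85551 = 1.34059
visc_blend = exp(exp(1.34059)) - 0.8 = 44.86

44.86 cSt


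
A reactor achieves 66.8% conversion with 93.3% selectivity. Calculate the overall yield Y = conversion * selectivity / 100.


Overall yield = conversion (%) * selectivity (%) / 100
Conversion = 66.8%, Selectivity = 93.3%
Y = 66.8 * 93.3 / 100
= 62.3244 %

62.3244 %


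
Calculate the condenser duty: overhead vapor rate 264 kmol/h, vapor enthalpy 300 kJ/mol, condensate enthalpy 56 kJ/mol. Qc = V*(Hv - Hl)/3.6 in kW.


Qc = 264 * (300 - 56) / 3.6 = 264 * 244 / 3.6 = 17890

17890 kW


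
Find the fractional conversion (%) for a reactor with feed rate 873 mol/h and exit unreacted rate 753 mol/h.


X = (F_in - F_out) / F_in * 100
Moles reacted = 873 - 753 = 120
X = 120 / 873 * 100
= 0.1375 * 100
= 13.75 %

13.75 %


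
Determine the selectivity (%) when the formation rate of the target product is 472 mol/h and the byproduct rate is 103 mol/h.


Selectivity = desired / (desired + undesired) * 100
Total products = 472 + 103 = 575 mol/h
S = 472 / 575 * 100
= 0.8209 * 100
= 82.09 %

82.09 %


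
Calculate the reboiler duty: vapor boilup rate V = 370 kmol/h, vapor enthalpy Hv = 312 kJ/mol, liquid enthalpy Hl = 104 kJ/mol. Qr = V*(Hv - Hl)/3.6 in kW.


Qr = 370 * (312 - 104) / 3.6 = 370 * 208 / 3.6 = 21380

21380 kW


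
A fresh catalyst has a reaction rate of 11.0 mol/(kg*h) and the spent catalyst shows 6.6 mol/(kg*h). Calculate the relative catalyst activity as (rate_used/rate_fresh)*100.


Activity (%) = (rate_used / rate_fresh) * 100
rate_used = 6.6, rate_fresh = 11.0
= (6.6 / 11.0) * 100
= 0.6000 * 100 = 60.00

60.00 %


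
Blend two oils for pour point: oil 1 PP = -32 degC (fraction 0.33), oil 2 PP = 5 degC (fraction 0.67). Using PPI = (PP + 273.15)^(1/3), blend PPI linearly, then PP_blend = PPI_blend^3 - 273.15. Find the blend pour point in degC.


PPI_1 = (-32 + 273.15)^(1/3) = 6.224375
PPI_2 = (5 + 273.15)^(1/3) = 6.527693
PPI_blend = 0.33 * 6.224375 + 0.67 * 6.527693 = 6.427598
PP_blend = 6.427598^3 - 273.15 = 265.5499 - 273.15 = -7.6

-7.6 degC


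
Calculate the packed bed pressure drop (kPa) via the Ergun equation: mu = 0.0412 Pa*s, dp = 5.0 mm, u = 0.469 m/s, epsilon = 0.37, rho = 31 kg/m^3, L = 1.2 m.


dp = 5.0 mm = 0.005 m
Viscous term = 150*0.0412*0.469*(1-0.37)^2 / (0.005^2*0.37^3) = 908442
Inertial term = 1.75*31*0.469^2*(1-0.37) / (0.005*0.37^3) = 29683.2
dP/L = 908442 + 29683.2 = 938125 Pa/m
dP = 938125 * 1.2 / 1000 = 1126 kPa

1126 kPa


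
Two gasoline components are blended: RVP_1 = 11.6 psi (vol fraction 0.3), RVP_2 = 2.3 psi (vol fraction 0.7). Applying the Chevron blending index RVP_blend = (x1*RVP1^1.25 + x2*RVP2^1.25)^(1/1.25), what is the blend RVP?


Chevron index: RVP_blend = (sum xi*RVPi^1.25)^(1/1.25)
RVP^1.25 terms: 0.3 * 11.6^1.25 + 0.7 * 2.3^1.25 = 8.40505
RVP_blend = 8.40505^(1/1.25) = 5.491

5.491 psi


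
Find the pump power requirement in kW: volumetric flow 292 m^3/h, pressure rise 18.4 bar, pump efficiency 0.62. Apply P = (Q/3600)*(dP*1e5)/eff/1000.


Q = 292 / 3600 = 0.0811111 m^3/s
P = 0.0811111 * (18.4 * 1e5) / 0.62 / 1000 = 240.7

240.7 kW


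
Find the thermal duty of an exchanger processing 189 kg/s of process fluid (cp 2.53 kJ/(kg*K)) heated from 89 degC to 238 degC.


Q = m_dot * cp * delta_T
delta_T = 238 - 89 = 149 K
Q = 189 * 2.53 * 149
= 478.17 * 149
= 71247.33 kW

71247.33 kW


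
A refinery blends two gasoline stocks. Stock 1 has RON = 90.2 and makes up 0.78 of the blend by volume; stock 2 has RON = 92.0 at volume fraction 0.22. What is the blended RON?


Linear blending: RON_blend = sum(vi * RONi)
Contribution 1: 0.78 * 90.2 = 70.356
Contribution 2: 0.22 * 92.0 = 20.24
RON_blend = 70.356 + 20.24 = 90.596

90.596


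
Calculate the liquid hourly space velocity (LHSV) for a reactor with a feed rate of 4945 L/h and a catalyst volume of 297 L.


LHSV = volumetric feed rate / catalyst volume
= 4945 L/h / 297 L
= 16.65 h^-1

16.65 h^-1


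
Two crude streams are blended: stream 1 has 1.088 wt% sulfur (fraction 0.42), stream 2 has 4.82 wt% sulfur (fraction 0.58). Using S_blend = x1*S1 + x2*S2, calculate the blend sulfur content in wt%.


Linear sulfur blending: S_blend = x1*S1 + x2*S2
Contribution 1: 0.42 * 1.088 = 0.45696 wt%
Contribution 2: 0.58 * 4.82 = 2.7956 wt%
S_blend = 0.45696 + 2.7956 = 3.25256

3.25256 wt%


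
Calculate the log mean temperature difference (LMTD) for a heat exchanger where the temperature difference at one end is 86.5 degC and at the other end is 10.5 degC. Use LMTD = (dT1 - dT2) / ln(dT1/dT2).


LMTD = (dT1 - dT2) / ln(dT1/dT2)
= (86.5 - 10.5) / ln(86.5 / 10.5) = 76 / 2.10877 = 36.04

36.04 degC


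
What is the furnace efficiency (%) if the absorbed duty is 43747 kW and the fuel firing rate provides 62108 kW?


Furnace efficiency = Q_absorbed / Q_fuel * 100
= 43747 / 62108 * 100 = 70.44

70.44 %


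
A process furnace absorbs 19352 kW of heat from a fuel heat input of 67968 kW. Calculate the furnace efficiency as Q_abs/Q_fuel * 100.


Furnace efficiency = Q_absorbed / Q_fuel * 100
= 19352 / 67968 * 100 = 28.47

28.47 %


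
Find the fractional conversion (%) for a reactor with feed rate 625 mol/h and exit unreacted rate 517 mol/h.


X = (F_in - F_out) / F_in * 100
Moles reacted = 625 - 517 = 108
X = 108 / 625 * 100
= 0.1728 * 100
= 17.28 %

17.28 %


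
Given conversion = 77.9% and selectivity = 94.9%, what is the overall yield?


Overall yield = conversion (%) * selectivity (%) / 100
Conversion = 77.9%, Selectivity = 94.9%
Y = 77.9 * 94.9 / 100
= 73.9271 %

73.9271 %


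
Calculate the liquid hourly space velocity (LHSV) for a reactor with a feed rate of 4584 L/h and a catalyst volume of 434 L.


LHSV = volumetric feed rate / catalyst volume
= 4584 L/h / 434 L
= 10.56 h^-1

10.56 h^-1


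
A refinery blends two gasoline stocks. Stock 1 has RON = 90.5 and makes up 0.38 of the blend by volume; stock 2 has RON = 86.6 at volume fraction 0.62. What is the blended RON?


Linear blending: RON_blend = sum(vi * RONi)
Contribution 1: 0.38 * 90.5 = 34.39
Contribution 2: 0.62 * 86.6 = 53.692
RON_blend = 34.39 + 53.692 = 88.082

88.082
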